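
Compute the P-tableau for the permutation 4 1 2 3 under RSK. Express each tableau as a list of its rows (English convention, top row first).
P = [[1, 2, 3], [4]]

Insert 4: appended to row 1. P = [[4]].
Insert 1: 1 bumps 4 from row 1; 4 starts row 2. P = [[1], [4]].
Insert 2: appended to row 1. P = [[1, 2], [4]].
Insert 3: appended to row 1. P = [[1, 2, 3], [4]].

So P = [[1, 2, 3], [4]].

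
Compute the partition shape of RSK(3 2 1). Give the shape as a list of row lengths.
Row-insert each entry into an empty tableau.

After inserting 3: P = [[3]].
After inserting 2: P = [[2], [3]].
After inserting 1: P = [[1], [2], [3]].

The final insertion tableau P = [[1], [2], [3]] has shape [1, 1, 1].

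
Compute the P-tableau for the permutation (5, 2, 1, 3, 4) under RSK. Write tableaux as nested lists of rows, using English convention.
P = [[1, 3, 4], [2], [5]]

Insert 5: appended to row 1. P = [[5]].
Insert 2: 2 bumps 5 from row 1; 5 starts row 2. P = [[2], [5]].
Insert 1: 1 bumps 2 from row 1; 2 bumps 5 from row 2; 5 starts row 3. P = [[1], [2], [5]].
Insert 3: appended to row 1. P = [[1, 3], [2], [5]].
Insert 4: appended to row 1. P = [[1, 3, 4], [2], [5]].

So P = [[1, 3, 4], [2], [5]].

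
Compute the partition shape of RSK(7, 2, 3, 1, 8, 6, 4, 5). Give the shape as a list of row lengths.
Row-insert each entry into an empty tableau.

After inserting 7: P = [[7]].
After inserting 2: P = [[2], [7]].
After inserting 3: P = [[2, 3], [7]].
After inserting 1: P = [[1, 3], [2], [7]].
After inserting 8: P = [[1, 3, 8], [2], [7]].
After inserting 6: P = [[1, 3, 6], [2, 8], [7]].
After inserting 4: P = [[1, 3, 4], [2, 6], [7, 8]].
After inserting 5: P = [[1, 3, 4, 5], [2, 6], [7, 8]].

The final insertion tableau P = [[1, 3, 4, 5], [2, 6], [7, 8]] has shape [4, 2, 2].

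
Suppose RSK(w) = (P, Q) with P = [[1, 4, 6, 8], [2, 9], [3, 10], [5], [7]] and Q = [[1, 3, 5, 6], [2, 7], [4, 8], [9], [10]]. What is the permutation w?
Reverse the RSK construction: for i from n down to 1, find the cell of Q containing i, remove the entry at that cell from P, and reverse-bump it up through P; the value ejected from row 1 is w(i).

Step i=10: Q has 10 at row 5, column 1; remove 7 from row 5 of P and reverse-bump: 7 enters row 4 and ejects 5; 5 enters row 3 and ejects 3; 3 enters row 2 and ejects 2; 2 enters row 1 and ejects 1. So w(10) = 1. P is now [[2, 4, 6, 8], [3, 9], [5, 10], [7]].
Step i=9: Q has 9 at row 4, column 1; remove 7 from row 4 of P and reverse-bump: 7 enters row 3 and ejects 5; 5 enters row 2 and ejects 3; 3 enters row 1 and ejects 2. So w(9) = 2. P is now [[3, 4, 6, 8], [5, 9], [7, 10]].
Step i=8: Q has 8 at row 3, column 2; remove 10 from row 3 of P and reverse-bump: 10 enters row 2 and ejects 9; 9 enters row 1 and ejects 8. So w(8) = 8. P is now [[3, 4, 6, 9], [5, 10], [7]].
Step i=7: Q has 7 at row 2, column 2; remove 10 from row 2 of P and reverse-bump: 10 enters row 1 and ejects 9. So w(7) = 9. P is now [[3, 4, 6, 10], [5], [7]].
Step i=6: Q has 6 at row 1, column 4; remove that cell from P, ejecting 10. So w(6) = 10. P is now [[3, 4, 6], [5], [7]].
Step i=5: Q has 5 at row 1, column 3; remove that cell from P, ejecting 6. So w(5) = 6. P is now [[3, 4], [5], [7]].
Step i=4: Q has 4 at row 3, column 1; remove 7 from row 3 of P and reverse-bump: 7 enters row 2 and ejects 5; 5 enters row 1 and ejects 4. So w(4) = 4. P is now [[3, 5], [7]].
Step i=3: Q has 3 at row 1, column 2; remove that cell from P, ejecting 5. So w(3) = 5. P is now [[3], [7]].
Step i=2: Q has 2 at row 2, column 1; remove 7 from row 2 of P and reverse-bump: 7 enters row 1 and ejects 3. So w(2) = 3. P is now [[7]].
Step i=1: Q has 1 at row 1, column 1; remove that cell from P, ejecting 7. So w(1) = 7. P is now [].

So w = 7 3 5 4 6 10 9 8 2 1.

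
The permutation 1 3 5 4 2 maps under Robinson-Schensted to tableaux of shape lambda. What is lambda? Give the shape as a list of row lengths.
Row-insert each entry into an empty tableau.

After inserting 1: P = [[1]].
After inserting 3: P = [[1, 3]].
After inserting 5: P = [[1, 3, 5]].
After inserting 4: P = [[1, 3, 4], [5]].
After inserting 2: P = [[1, 2, 4], [3], [5]].

The final insertion tableau P = [[1, 2, 4], [3], [5]] has shape [3, 1, 1].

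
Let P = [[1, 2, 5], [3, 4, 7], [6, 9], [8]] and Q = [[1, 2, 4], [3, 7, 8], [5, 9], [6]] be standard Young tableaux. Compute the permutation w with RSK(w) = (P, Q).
3 8 6 9 4 1 2 7 5

Reverse the RSK construction: for i from n down to 1, find the cell of Q containing i, remove the entry at that cell from P, and reverse-bump it up through P; the value ejected from row 1 is w(i).

Step i=9: Q has 9 at row 3, column 2; remove 9 from row 3 of P and reverse-bump: 9 enters row 2 and ejects 7; 7 enters row 1 and ejects 5. So w(9) = 5. P is now [[1, 2, 7], [3, 4, 9], [6], [8]].
Step i=8: Q has 8 at row 2, column 3; remove 9 from row 2 of P and reverse-bump: 9 enters row 1 and ejects 7. So w(8) = 7. P is now [[1, 2, 9], [3, 4], [6], [8]].
Step i=7: Q has 7 at row 2, column 2; remove 4 from row 2 of P and reverse-bump: 4 enters row 1 and ejects 2. So w(7) = 2. P is now [[1, 4, 9], [3], [6], [8]].
Step i=6: Q has 6 at row 4, column 1; remove 8 from row 4 of P and reverse-bump: 8 enters row 3 and ejects 6; 6 enters row 2 and ejects 3; 3 enters row 1 and ejects 1. So w(6) = 1. P is now [[3, 4, 9], [6], [8]].
Step i=5: Q has 5 at row 3, column 1; remove 8 from row 3 of P and reverse-bump: 8 enters row 2 and ejects 6; 6 enters row 1 and ejects 4. So w(5) = 4. P is now [[3, 6, 9], [8]].
Step i=4: Q has 4 at row 1, column 3; remove that cell from P, ejecting 9. So w(4) = 9. P is now [[3, 6], [8]].
Step i=3: Q has 3 at row 2, column 1; remove 8 from row 2 of P and reverse-bump: 8 enters row 1 and ejects 6. So w(3) = 6. P is now [[3, 8]].
Step i=2: Q has 2 at row 1, column 2; remove that cell from P, ejecting 8. So w(2) = 8. P is now [[3]].
Step i=1: Q has 1 at row 1, column 1; remove that cell from P, ejecting 3. So w(1) = 3. P is now [].

So w = 3 8 6 9 4 1 2 7 5.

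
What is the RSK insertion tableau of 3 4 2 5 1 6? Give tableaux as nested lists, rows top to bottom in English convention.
After inserting 3: P = [[3]].
After inserting 4: P = [[3, 4]].
After inserting 2: P = [[2, 4], [3]].
After inserting 5: P = [[2, 4, 5], [3]].
After inserting 1: P = [[1, 4, 5], [2], [3]].
After inserting 6: P = [[1, 4, 5, 6], [2], [3]].

So P = [[1, 4, 5, 6], [2], [3]].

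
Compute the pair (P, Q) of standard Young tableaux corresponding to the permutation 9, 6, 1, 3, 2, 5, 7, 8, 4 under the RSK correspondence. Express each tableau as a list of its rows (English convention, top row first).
Insert each entry of the permutation into P by Schensted row insertion, recording in Q the position of each new cell.

Insert 9: appended to row 1. P = [[9]].
Insert 6: 6 bumps 9 from row 1; 9 starts row 2. P = [[6], [9]].
Insert 1: 1 bumps 6 from row 1; 6 bumps 9 from row 2; 9 starts row 3. P = [[1], [6], [9]].
Insert 3: appended to row 1. P = [[1, 3], [6], [9]].
Insert 2: 2 bumps 3 from row 1; 3 bumps 6 from row 2; 6 bumps 9 from row 3; 9 starts row 4. P = [[1, 2], [3], [6], [9]].
Insert 5: appended to row 1. P = [[1, 2, 5], [3], [6], [9]].
Insert 7: appended to row 1. P = [[1, 2, 5, 7], [3], [6], [9]].
Insert 8: appended to row 1. P = [[1, 2, 5, 7, 8], [3], [6], [9]].
Insert 4: 4 bumps 5 from row 1; 5 appends to row 2. P = [[1, 2, 4, 7, 8], [3, 5], [6], [9]].

So P = [[1, 2, 4, 7, 8], [3, 5], [6], [9]], Q = [[1, 4, 6, 7, 8], [2, 9], [3], [5]].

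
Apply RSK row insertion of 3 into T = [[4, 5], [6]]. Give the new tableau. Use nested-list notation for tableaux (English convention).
[[3, 5], [4], [6]]

In row 1, 3 replaces 4 (the leftmost entry greater than 3); 4 is bumped to row 2. In row 2, 4 replaces 6 (the leftmost entry greater than 4); 6 is bumped to row 3. 6 starts a new row 3. The new tableau is [[3, 5], [4], [6]].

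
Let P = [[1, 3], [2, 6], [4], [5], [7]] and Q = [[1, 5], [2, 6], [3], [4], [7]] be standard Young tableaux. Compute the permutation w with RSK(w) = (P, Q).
7 5 4 2 6 3 1

Reverse the RSK construction: for i from n down to 1, find the cell of Q containing i, remove the entry at that cell from P, and reverse-bump it up through P; the value ejected from row 1 is w(i).

Step i=7: Q has 7 at row 5, column 1; remove 7 from row 5 of P and reverse-bump: 7 enters row 4 and ejects 5; 5 enters row 3 and ejects 4; 4 enters row 2 and ejects 2; 2 enters row 1 and ejects 1. So w(7) = 1. P is now [[2, 3], [4, 6], [5], [7]].
Step i=6: Q has 6 at row 2, column 2; remove 6 from row 2 of P and reverse-bump: 6 enters row 1 and ejects 3. So w(6) = 3. P is now [[2, 6], [4], [5], [7]].
Step i=5: Q has 5 at row 1, column 2; remove that cell from P, ejecting 6. So w(5) = 6. P is now [[2], [4], [5], [7]].
Step i=4: Q has 4 at row 4, column 1; remove 7 from row 4 of P and reverse-bump: 7 enters row 3 and ejects 5; 5 enters row 2 and ejects 4; 4 enters row 1 and ejects 2. So w(4) = 2. P is now [[4], [5], [7]].
Step i=3: Q has 3 at row 3, column 1; remove 7 from row 3 of P and reverse-bump: 7 enters row 2 and ejects 5; 5 enters row 1 and ejects 4. So w(3) = 4. P is now [[5], [7]].
Step i=2: Q has 2 at row 2, column 1; remove 7 from row 2 of P and reverse-bump: 7 enters row 1 and ejects 5. So w(2) = 5. P is now [[7]].
Step i=1: Q has 1 at row 1, column 1; remove that cell from P, ejecting 7. So w(1) = 7. P is now [].

So w = 7 5 4 2 6 3 1.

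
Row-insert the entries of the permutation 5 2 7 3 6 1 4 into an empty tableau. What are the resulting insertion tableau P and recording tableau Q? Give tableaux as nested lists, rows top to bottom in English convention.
P = [[1, 3, 4], [2, 6], [5, 7]], Q = [[1, 3, 5], [2, 4], [6, 7]]

Insert each entry of the permutation into P by Schensted row insertion, recording in Q the position of each new cell.

Insert 5: appended to row 1. P = [[5]].
Insert 2: 2 bumps 5 from row 1; 5 starts row 2. P = [[2], [5]].
Insert 7: appended to row 1. P = [[2, 7], [5]].
Insert 3: 3 bumps 7 from row 1; 7 appends to row 2. P = [[2, 3], [5, 7]].
Insert 6: appended to row 1. P = [[2, 3, 6], [5, 7]].
Insert 1: 1 bumps 2 from row 1; 2 bumps 5 from row 2; 5 starts row 3. P = [[1, 3, 6], [2, 7], [5]].
Insert 4: 4 bumps 6 from row 1; 6 bumps 7 from row 2; 7 appends to row 3. P = [[1, 3, 4], [2, 6], [5, 7]].

So P = [[1, 3, 4], [2, 6], [5, 7]], Q = [[1, 3, 5], [2, 4], [6, 7]].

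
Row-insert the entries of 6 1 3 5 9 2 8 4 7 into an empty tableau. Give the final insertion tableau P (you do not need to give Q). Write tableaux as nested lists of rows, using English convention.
Insert 6: appended to row 1. P = [[6]].
Insert 1: 1 bumps 6 from row 1; 6 starts row 2. P = [[1], [6]].
Insert 3: appended to row 1. P = [[1, 3], [6]].
Insert 5: appended to row 1. P = [[1, 3, 5], [6]].
Insert 9: appended to row 1. P = [[1, 3, 5, 9], [6]].
Insert 2: 2 bumps 3 from row 1; 3 bumps 6 from row 2; 6 starts row 3. P = [[1, 2, 5, 9], [3], [6]].
Insert 8: 8 bumps 9 from row 1; 9 appends to row 2. P = [[1, 2, 5, 8], [3, 9], [6]].
Insert 4: 4 bumps 5 from row 1; 5 bumps 9 from row 2; 9 appends to row 3. P = [[1, 2, 4, 8], [3, 5], [6, 9]].
Insert 7: 7 bumps 8 from row 1; 8 appends to row 2. P = [[1, 2, 4, 7], [3, 5, 8], [6, 9]].

So P = [[1, 2, 4, 7], [3, 5, 8], [6, 9]].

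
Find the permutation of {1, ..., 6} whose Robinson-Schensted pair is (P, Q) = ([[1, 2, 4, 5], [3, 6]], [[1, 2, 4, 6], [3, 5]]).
Reverse the RSK construction: for i from n down to 1, find the cell of Q containing i, remove the entry at that cell from P, and reverse-bump it up through P; the value ejected from row 1 is w(i).

Step i=6: Q has 6 at row 1, column 4; remove that cell from P, ejecting 5. So w(6) = 5. P is now [[1, 2, 4], [3, 6]].
Step i=5: Q has 5 at row 2, column 2; remove 6 from row 2 of P and reverse-bump: 6 enters row 1 and ejects 4. So w(5) = 4. P is now [[1, 2, 6], [3]].
Step i=4: Q has 4 at row 1, column 3; remove that cell from P, ejecting 6. So w(4) = 6. P is now [[1, 2], [3]].
Step i=3: Q has 3 at row 2, column 1; remove 3 from row 2 of P and reverse-bump: 3 enters row 1 and ejects 2. So w(3) = 2. P is now [[1, 3]].
Step i=2: Q has 2 at row 1, column 2; remove that cell from P, ejecting 3. So w(2) = 3. P is now [[1]].
Step i=1: Q has 1 at row 1, column 1; remove that cell from P, ejecting 1. So w(1) = 1. P is now [].

So w = 1 3 2 6 4 5.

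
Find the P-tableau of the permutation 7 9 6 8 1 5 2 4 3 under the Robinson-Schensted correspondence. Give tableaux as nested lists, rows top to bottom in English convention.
After inserting 7: P = [[7]].
After inserting 9: P = [[7, 9]].
After inserting 6: P = [[6, 9], [7]].
After inserting 8: P = [[6, 8], [7, 9]].
After inserting 1: P = [[1, 8], [6, 9], [7]].
After inserting 5: P = [[1, 5], [6, 8], [7, 9]].
After inserting 2: P = [[1, 2], [5, 8], [6, 9], [7]].
After inserting 4: P = [[1, 2, 4], [5, 8], [6, 9], [7]].
After inserting 3: P = [[1, 2, 3], [4, 8], [5, 9], [6], [7]].

So P = [[1, 2, 3], [4, 8], [5, 9], [6], [7]].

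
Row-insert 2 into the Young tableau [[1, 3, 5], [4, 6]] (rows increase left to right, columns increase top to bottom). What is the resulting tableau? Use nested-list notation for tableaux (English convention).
[[1, 2, 5], [3, 6], [4]]

In row 1, 2 replaces 3 (the leftmost entry greater than 2); 3 is bumped to row 2. In row 2, 3 replaces 4 (the leftmost entry greater than 3); 4 is bumped to row 3. 4 starts a new row 3. The new tableau is [[1, 2, 5], [3, 6], [4]].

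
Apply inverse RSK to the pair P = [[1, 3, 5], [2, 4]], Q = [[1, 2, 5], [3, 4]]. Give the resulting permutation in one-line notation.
2 4 1 3 5

Reverse RSK: for i = n, n-1, ..., 1, locate i in Q, remove the corresponding corner cell from P, and reverse-bump its entry up through P; the value ejected from row 1 is w(i).

So w = 2 4 1 3 5.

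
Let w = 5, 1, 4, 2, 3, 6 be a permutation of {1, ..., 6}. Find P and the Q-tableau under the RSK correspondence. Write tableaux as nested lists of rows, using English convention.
Insert each entry of the permutation into P by Schensted row insertion, recording in Q the position of each new cell.

Insert 5: appended to row 1. P = [[5]], Q = [[1]].
Insert 1: 1 bumps 5 from row 1; 5 starts row 2. P = [[1], [5]], Q = [[1], [2]].
Insert 4: appended to row 1. P = [[1, 4], [5]], Q = [[1, 3], [2]].
Insert 2: 2 bumps 4 from row 1; 4 bumps 5 from row 2; 5 starts row 3. P = [[1, 2], [4], [5]], Q = [[1, 3], [2], [4]].
Insert 3: appended to row 1. P = [[1, 2, 3], [4], [5]], Q = [[1, 3, 5], [2], [4]].
Insert 6: appended to row 1. P = [[1, 2, 3, 6], [4], [5]], Q = [[1, 3, 5, 6], [2], [4]].

So P = [[1, 2, 3, 6], [4], [5]], Q = [[1, 3, 5, 6], [2], [4]].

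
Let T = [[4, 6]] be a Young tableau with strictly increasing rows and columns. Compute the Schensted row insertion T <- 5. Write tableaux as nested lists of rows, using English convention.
In row 1, 5 replaces 6 (the leftmost entry greater than 5); 6 is bumped to row 2. 6 starts a new row 2. The new tableau is [[4, 5], [6]].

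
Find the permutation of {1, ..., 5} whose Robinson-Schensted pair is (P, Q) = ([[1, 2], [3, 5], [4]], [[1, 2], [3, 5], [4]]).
Reverse the RSK construction: for i from n down to 1, find the cell of Q containing i, remove the entry at that cell from P, and reverse-bump it up through P; the value ejected from row 1 is w(i).

Step i=5: Q has 5 at row 2, column 2; remove 5 from row 2 of P and reverse-bump: 5 enters row 1 and ejects 2. So w(5) = 2. P is now [[1, 5], [3], [4]].
Step i=4: Q has 4 at row 3, column 1; remove 4 from row 3 of P and reverse-bump: 4 enters row 2 and ejects 3; 3 enters row 1 and ejects 1. So w(4) = 1. P is now [[3, 5], [4]].
Step i=3: Q has 3 at row 2, column 1; remove 4 from row 2 of P and reverse-bump: 4 enters row 1 and ejects 3. So w(3) = 3. P is now [[4, 5]].
Step i=2: Q has 2 at row 1, column 2; remove that cell from P, ejecting 5. So w(2) = 5. P is now [[4]].
Step i=1: Q has 1 at row 1, column 1; remove that cell from P, ejecting 4. So w(1) = 4. P is now [].

So w = 4 5 3 1 2.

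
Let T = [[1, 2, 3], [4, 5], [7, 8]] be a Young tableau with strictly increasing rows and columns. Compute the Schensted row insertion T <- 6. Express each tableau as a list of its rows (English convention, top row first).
6 is larger than every entry of row 1, so it is appended to row 1. The new tableau is [[1, 2, 3, 6], [4, 5], [7, 8]].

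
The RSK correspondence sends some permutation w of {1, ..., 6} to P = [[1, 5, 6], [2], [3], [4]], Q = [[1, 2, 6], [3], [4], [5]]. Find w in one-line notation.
4 5 3 2 1 6

Reverse the RSK construction: for i from n down to 1, find the cell of Q containing i, remove the entry at that cell from P, and reverse-bump it up through P; the value ejected from row 1 is w(i).

Step i=6: Q has 6 at row 1, column 3; remove that cell from P, ejecting 6. So w(6) = 6. P is now [[1, 5], [2], [3], [4]].
Step i=5: Q has 5 at row 4, column 1; remove 4 from row 4 of P and reverse-bump: 4 enters row 3 and ejects 3; 3 enters row 2 and ejects 2; 2 enters row 1 and ejects 1. So w(5) = 1. P is now [[2, 5], [3], [4]].
Step i=4: Q has 4 at row 3, column 1; remove 4 from row 3 of P and reverse-bump: 4 enters row 2 and ejects 3; 3 enters row 1 and ejects 2. So w(4) = 2. P is now [[3, 5], [4]].
Step i=3: Q has 3 at row 2, column 1; remove 4 from row 2 of P and reverse-bump: 4 enters row 1 and ejects 3. So w(3) = 3. P is now [[4, 5]].
Step i=2: Q has 2 at row 1, column 2; remove that cell from P, ejecting 5. So w(2) = 5. P is now [[4]].
Step i=1: Q has 1 at row 1, column 1; remove that cell from P, ejecting 4. So w(1) = 4. P is now [].

So w = 4 5 3 2 1 6.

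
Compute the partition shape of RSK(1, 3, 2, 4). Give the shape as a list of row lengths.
Row-insert each entry into an empty tableau.

After inserting 1: P = [[1]].
After inserting 3: P = [[1, 3]].
After inserting 2: P = [[1, 2], [3]].
After inserting 4: P = [[1, 2, 4], [3]].

The final insertion tableau P = [[1, 2, 4], [3]] has shape [3, 1].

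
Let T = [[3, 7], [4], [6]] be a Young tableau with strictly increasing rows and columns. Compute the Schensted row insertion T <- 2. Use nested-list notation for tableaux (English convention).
[[2, 7], [3], [4], [6]]

In row 1, 2 replaces 3 (the leftmost entry greater than 2); 3 is bumped to row 2. In row 2, 3 replaces 4 (the leftmost entry greater than 3); 4 is bumped to row 3. In row 3, 4 replaces 6 (the leftmost entry greater than 4); 6 is bumped to row 4. 6 starts a new row 4. The new tableau is [[2, 7], [3], [4], [6]].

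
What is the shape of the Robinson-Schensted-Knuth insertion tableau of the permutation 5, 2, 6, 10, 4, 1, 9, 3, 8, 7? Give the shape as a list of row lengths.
RSK row insertion gives P = [[1, 3, 7], [2, 4, 8], [5, 6, 9], [10]], which has shape [3, 3, 3, 1].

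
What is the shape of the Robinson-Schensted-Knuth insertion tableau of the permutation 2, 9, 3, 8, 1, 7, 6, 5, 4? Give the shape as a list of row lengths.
[3, 2, 1, 1, 1, 1]

Row-insert each entry into an empty tableau.

After inserting 2: P = [[2]].
After inserting 9: P = [[2, 9]].
After inserting 3: P = [[2, 3], [9]].
After inserting 8: P = [[2, 3, 8], [9]].
After inserting 1: P = [[1, 3, 8], [2], [9]].
After inserting 7: P = [[1, 3, 7], [2, 8], [9]].
After inserting 6: P = [[1, 3, 6], [2, 7], [8], [9]].
After inserting 5: P = [[1, 3, 5], [2, 6], [7], [8], [9]].
After inserting 4: P = [[1, 3, 4], [2, 5], [6], [7], [8], [9]].

The final insertion tableau P = [[1, 3, 4], [2, 5], [6], [7], [8], [9]] has shape [3, 2, 1, 1, 1, 1].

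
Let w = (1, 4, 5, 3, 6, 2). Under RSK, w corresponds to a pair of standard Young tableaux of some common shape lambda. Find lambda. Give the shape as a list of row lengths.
RSK row insertion gives P = [[1, 2, 5, 6], [3], [4]], which has shape [4, 1, 1].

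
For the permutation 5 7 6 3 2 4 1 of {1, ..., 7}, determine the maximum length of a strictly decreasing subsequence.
5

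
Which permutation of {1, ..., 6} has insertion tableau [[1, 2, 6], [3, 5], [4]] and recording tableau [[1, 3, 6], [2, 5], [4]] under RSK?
Reverse the RSK construction: for i from n down to 1, find the cell of Q containing i, remove the entry at that cell from P, and reverse-bump it up through P; the value ejected from row 1 is w(i).

Step i=6: Q has 6 at row 1, column 3; remove that cell from P, ejecting 6. So w(6) = 6. P is now [[1, 2], [3, 5], [4]].
Step i=5: Q has 5 at row 2, column 2; remove 5 from row 2 of P and reverse-bump: 5 enters row 1 and ejects 2. So w(5) = 2. P is now [[1, 5], [3], [4]].
Step i=4: Q has 4 at row 3, column 1; remove 4 from row 3 of P and reverse-bump: 4 enters row 2 and ejects 3; 3 enters row 1 and ejects 1. So w(4) = 1. P is now [[3, 5], [4]].
Step i=3: Q has 3 at row 1, column 2; remove that cell from P, ejecting 5. So w(3) = 5. P is now [[3], [4]].
Step i=2: Q has 2 at row 2, column 1; remove 4 from row 2 of P and reverse-bump: 4 enters row 1 and ejects 3. So w(2) = 3. P is now [[4]].
Step i=1: Q has 1 at row 1, column 1; remove that cell from P, ejecting 4. So w(1) = 4. P is now [].

So w = 4 3 5 1 2 6.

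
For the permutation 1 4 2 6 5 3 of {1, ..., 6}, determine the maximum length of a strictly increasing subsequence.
3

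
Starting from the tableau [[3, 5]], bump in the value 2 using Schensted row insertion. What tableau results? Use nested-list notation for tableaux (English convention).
[[2, 5], [3]]

In row 1, 2 replaces 3 (the leftmost entry greater than 2); 3 is bumped to row 2. 3 starts a new row 2. The new tableau is [[2, 5], [3]].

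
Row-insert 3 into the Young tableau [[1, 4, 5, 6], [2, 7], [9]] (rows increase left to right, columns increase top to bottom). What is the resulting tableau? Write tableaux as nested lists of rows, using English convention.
In row 1, 3 replaces 4 (the leftmost entry greater than 3); 4 is bumped to row 2. In row 2, 4 replaces 7 (the leftmost entry greater than 4); 7 is bumped to row 3. In row 3, 7 replaces 9 (the leftmost entry greater than 7); 9 is bumped to row 4. 9 starts a new row 4. The new tableau is [[1, 3, 5, 6], [2, 4], [7], [9]].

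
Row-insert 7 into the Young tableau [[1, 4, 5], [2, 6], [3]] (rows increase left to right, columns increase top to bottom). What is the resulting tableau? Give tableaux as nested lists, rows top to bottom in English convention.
[[1, 4, 5, 7], [2, 6], [3]]

7 is larger than every entry of row 1, so it is appended to row 1. The new tableau is [[1, 4, 5, 7], [2, 6], [3]].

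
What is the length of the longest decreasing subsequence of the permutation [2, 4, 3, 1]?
3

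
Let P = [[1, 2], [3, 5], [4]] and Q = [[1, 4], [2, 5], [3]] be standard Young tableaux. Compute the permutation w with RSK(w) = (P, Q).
4 3 1 5 2

Reverse the RSK construction: for i from n down to 1, find the cell of Q containing i, remove the entry at that cell from P, and reverse-bump it up through P; the value ejected from row 1 is w(i).

Step i=5: Q has 5 at row 2, column 2; remove 5 from row 2 of P and reverse-bump: 5 enters row 1 and ejects 2. So w(5) = 2. P is now [[1, 5], [3], [4]].
Step i=4: Q has 4 at row 1, column 2; remove that cell from P, ejecting 5. So w(4) = 5. P is now [[1], [3], [4]].
Step i=3: Q has 3 at row 3, column 1; remove 4 from row 3 of P and reverse-bump: 4 enters row 2 and ejects 3; 3 enters row 1 and ejects 1. So w(3) = 1. P is now [[3], [4]].
Step i=2: Q has 2 at row 2, column 1; remove 4 from row 2 of P and reverse-bump: 4 enters row 1 and ejects 3. So w(2) = 3. P is now [[4]].
Step i=1: Q has 1 at row 1, column 1; remove that cell from P, ejecting 4. So w(1) = 4. P is now [].

So w = 4 3 1 5 2.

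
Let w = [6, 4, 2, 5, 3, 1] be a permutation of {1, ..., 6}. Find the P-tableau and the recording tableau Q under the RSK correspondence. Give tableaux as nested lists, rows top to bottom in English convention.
P = [[1, 3], [2, 5], [4], [6]], Q = [[1, 4], [2, 5], [3], [6]]

Insert each entry of the permutation into P by Schensted row insertion, recording in Q the position of each new cell.

After inserting 6: P = [[6]].
After inserting 4: P = [[4], [6]].
After inserting 2: P = [[2], [4], [6]].
After inserting 5: P = [[2, 5], [4], [6]].
After inserting 3: P = [[2, 3], [4, 5], [6]].
After inserting 1: P = [[1, 3], [2, 5], [4], [6]].

So P = [[1, 3], [2, 5], [4], [6]], Q = [[1, 4], [2, 5], [3], [6]].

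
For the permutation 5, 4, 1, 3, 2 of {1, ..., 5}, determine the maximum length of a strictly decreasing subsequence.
4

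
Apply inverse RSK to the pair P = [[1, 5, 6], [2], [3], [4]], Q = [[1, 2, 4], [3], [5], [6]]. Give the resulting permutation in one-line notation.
Reverse the RSK construction: for i from n down to 1, find the cell of Q containing i, remove the entry at that cell from P, and reverse-bump it up through P; the value ejected from row 1 is w(i).

Step i=6: Q has 6 at row 4, column 1; remove 4 from row 4 of P and reverse-bump: 4 enters row 3 and ejects 3; 3 enters row 2 and ejects 2; 2 enters row 1 and ejects 1. So w(6) = 1. P is now [[2, 5, 6], [3], [4]].
Step i=5: Q has 5 at row 3, column 1; remove 4 from row 3 of P and reverse-bump: 4 enters row 2 and ejects 3; 3 enters row 1 and ejects 2. So w(5) = 2. P is now [[3, 5, 6], [4]].
Step i=4: Q has 4 at row 1, column 3; remove that cell from P, ejecting 6. So w(4) = 6. P is now [[3, 5], [4]].
Step i=3: Q has 3 at row 2, column 1; remove 4 from row 2 of P and reverse-bump: 4 enters row 1 and ejects 3. So w(3) = 3. P is now [[4, 5]].
Step i=2: Q has 2 at row 1, column 2; remove that cell from P, ejecting 5. So w(2) = 5. P is now [[4]].
Step i=1: Q has 1 at row 1, column 1; remove that cell from P, ejecting 4. So w(1) = 4. P is now [].

So w = 4 5 3 6 2 1.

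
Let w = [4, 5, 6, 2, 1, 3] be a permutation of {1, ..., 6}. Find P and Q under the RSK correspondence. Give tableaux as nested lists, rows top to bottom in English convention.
P = [[1, 3, 6], [2, 5], [4]], Q = [[1, 2, 3], [4, 6], [5]]

Insert each entry of the permutation into P by Schensted row insertion, recording in Q the position of each new cell.

After inserting 4: P = [[4]].
After inserting 5: P = [[4, 5]].
After inserting 6: P = [[4, 5, 6]].
After inserting 2: P = [[2, 5, 6], [4]].
After inserting 1: P = [[1, 5, 6], [2], [4]].
After inserting 3: P = [[1, 3, 6], [2, 5], [4]].

So P = [[1, 3, 6], [2, 5], [4]], Q = [[1, 2, 3], [4, 6], [5]].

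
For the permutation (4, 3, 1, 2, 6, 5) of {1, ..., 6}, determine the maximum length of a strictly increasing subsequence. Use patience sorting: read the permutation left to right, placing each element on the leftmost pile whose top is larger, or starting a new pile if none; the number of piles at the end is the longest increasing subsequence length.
3

4: new pile. tops = [4]
3: onto pile 1 (replacing 4). tops = [3]
1: onto pile 1 (replacing 3). tops = [1]
2: new pile. tops = [1, 2]
6: new pile. tops = [1, 2, 6]
5: onto pile 3 (replacing 6). tops = [1, 2, 5]

3 piles, so the longest increasing subsequence has length 3.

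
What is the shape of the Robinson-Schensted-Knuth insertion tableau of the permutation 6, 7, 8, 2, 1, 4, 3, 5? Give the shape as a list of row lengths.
[3, 3, 2]

RSK row insertion gives P = [[1, 3, 5], [2, 4, 8], [6, 7]], which has shape [3, 3, 2].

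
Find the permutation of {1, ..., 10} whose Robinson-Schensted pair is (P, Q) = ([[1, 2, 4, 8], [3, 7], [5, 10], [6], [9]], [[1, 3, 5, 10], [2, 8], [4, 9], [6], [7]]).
Reverse the RSK construction: for i from n down to 1, find the cell of Q containing i, remove the entry at that cell from P, and reverse-bump it up through P; the value ejected from row 1 is w(i).

Step i=10: Q has 10 at row 1, column 4; remove that cell from P, ejecting 8. So w(10) = 8. P is now [[1, 2, 4], [3, 7], [5, 10], [6], [9]].
Step i=9: Q has 9 at row 3, column 2; remove 10 from row 3 of P and reverse-bump: 10 enters row 2 and ejects 7; 7 enters row 1 and ejects 4. So w(9) = 4. P is now [[1, 2, 7], [3, 10], [5], [6], [9]].
Step i=8: Q has 8 at row 2, column 2; remove 10 from row 2 of P and reverse-bump: 10 enters row 1 and ejects 7. So w(8) = 7. P is now [[1, 2, 10], [3], [5], [6], [9]].
Step i=7: Q has 7 at row 5, column 1; remove 9 from row 5 of P and reverse-bump: 9 enters row 4 and ejects 6; 6 enters row 3 and ejects 5; 5 enters row 2 and ejects 3; 3 enters row 1 and ejects 2. So w(7) = 2. P is now [[1, 3, 10], [5], [6], [9]].
Step i=6: Q has 6 at row 4, column 1; remove 9 from row 4 of P and reverse-bump: 9 enters row 3 and ejects 6; 6 enters row 2 and ejects 5; 5 enters row 1 and ejects 3. So w(6) = 3. P is now [[1, 5, 10], [6], [9]].
Step i=5: Q has 5 at row 1, column 3; remove that cell from P, ejecting 10. So w(5) = 10. P is now [[1, 5], [6], [9]].
Step i=4: Q has 4 at row 3, column 1; remove 9 from row 3 of P and reverse-bump: 9 enters row 2 and ejects 6; 6 enters row 1 and ejects 5. So w(4) = 5. P is now [[1, 6], [9]].
Step i=3: Q has 3 at row 1, column 2; remove that cell from P, ejecting 6. So w(3) = 6. P is now [[1], [9]].
Step i=2: Q has 2 at row 2, column 1; remove 9 from row 2 of P and reverse-bump: 9 enters row 1 and ejects 1. So w(2) = 1. P is now [[9]].
Step i=1: Q has 1 at row 1, column 1; remove that cell from P, ejecting 9. So w(1) = 9. P is now [].

So w = 9 1 6 5 10 3 2 7 4 8.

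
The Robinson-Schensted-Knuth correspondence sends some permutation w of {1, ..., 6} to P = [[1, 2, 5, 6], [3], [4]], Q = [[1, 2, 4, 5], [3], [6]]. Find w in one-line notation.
Reverse the RSK construction: for i from n down to 1, find the cell of Q containing i, remove the entry at that cell from P, and reverse-bump it up through P; the value ejected from row 1 is w(i).

Step i=6: Q has 6 at row 3, column 1; remove 4 from row 3 of P and reverse-bump: 4 enters row 2 and ejects 3; 3 enters row 1 and ejects 2. So w(6) = 2. P is now [[1, 3, 5, 6], [4]].
Step i=5: Q has 5 at row 1, column 4; remove that cell from P, ejecting 6. So w(5) = 6. P is now [[1, 3, 5], [4]].
Step i=4: Q has 4 at row 1, column 3; remove that cell from P, ejecting 5. So w(4) = 5. P is now [[1, 3], [4]].
Step i=3: Q has 3 at row 2, column 1; remove 4 from row 2 of P and reverse-bump: 4 enters row 1 and ejects 3. So w(3) = 3. P is now [[1, 4]].
Step i=2: Q has 2 at row 1, column 2; remove that cell from P, ejecting 4. So w(2) = 4. P is now [[1]].
Step i=1: Q has 1 at row 1, column 1; remove that cell from P, ejecting 1. So w(1) = 1. P is now [].

So w = 1 4 3 5 6 2.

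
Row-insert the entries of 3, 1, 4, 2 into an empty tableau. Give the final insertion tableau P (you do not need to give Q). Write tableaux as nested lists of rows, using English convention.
P = [[1, 2], [3, 4]]

Insert 3: appended to row 1. P = [[3]].
Insert 1: 1 bumps 3 from row 1; 3 starts row 2. P = [[1], [3]].
Insert 4: appended to row 1. P = [[1, 4], [3]].
Insert 2: 2 bumps 4 from row 1; 4 appends to row 2. P = [[1, 2], [3, 4]].

So P = [[1, 2], [3, 4]].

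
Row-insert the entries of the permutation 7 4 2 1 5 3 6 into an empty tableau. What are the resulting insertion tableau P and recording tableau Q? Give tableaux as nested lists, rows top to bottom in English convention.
Insert each entry of the permutation into P by Schensted row insertion, recording in Q the position of each new cell.

After inserting 7: P = [[7]].
After inserting 4: P = [[4], [7]].
After inserting 2: P = [[2], [4], [7]].
After inserting 1: P = [[1], [2], [4], [7]].
After inserting 5: P = [[1, 5], [2], [4], [7]].
After inserting 3: P = [[1, 3], [2, 5], [4], [7]].
After inserting 6: P = [[1, 3, 6], [2, 5], [4], [7]].

So P = [[1, 3, 6], [2, 5], [4], [7]], Q = [[1, 5, 7], [2, 6], [3], [4]].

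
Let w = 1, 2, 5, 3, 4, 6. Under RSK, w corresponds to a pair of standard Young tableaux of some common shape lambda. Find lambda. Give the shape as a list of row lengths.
Row-insert each entry into an empty tableau.

After inserting 1: P = [[1]].
After inserting 2: P = [[1, 2]].
After inserting 5: P = [[1, 2, 5]].
After inserting 3: P = [[1, 2, 3], [5]].
After inserting 4: P = [[1, 2, 3, 4], [5]].
After inserting 6: P = [[1, 2, 3, 4, 6], [5]].

The final insertion tableau P = [[1, 2, 3, 4, 6], [5]] has shape [5, 1].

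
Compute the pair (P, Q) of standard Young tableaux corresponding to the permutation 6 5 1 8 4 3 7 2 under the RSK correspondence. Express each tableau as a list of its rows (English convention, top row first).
P = [[1, 2, 7], [3, 8], [4], [5], [6]], Q = [[1, 4, 7], [2, 5], [3], [6], [8]]

Insert each entry of the permutation into P by Schensted row insertion, recording in Q the position of each new cell.

Insert 6: appended to row 1. P = [[6]].
Insert 5: 5 bumps 6 from row 1; 6 starts row 2. P = [[5], [6]].
Insert 1: 1 bumps 5 from row 1; 5 bumps 6 from row 2; 6 starts row 3. P = [[1], [5], [6]].
Insert 8: appended to row 1. P = [[1, 8], [5], [6]].
Insert 4: 4 bumps 8 from row 1; 8 appends to row 2. P = [[1, 4], [5, 8], [6]].
Insert 3: 3 bumps 4 from row 1; 4 bumps 5 from row 2; 5 bumps 6 from row 3; 6 starts row 4. P = [[1, 3], [4, 8], [5], [6]].
Insert 7: appended to row 1. P = [[1, 3, 7], [4, 8], [5], [6]].
Insert 2: 2 bumps 3 from row 1; 3 bumps 4 from row 2; 4 bumps 5 from row 3; 5 bumps 6 from row 4; 6 starts row 5. P = [[1, 2, 7], [3, 8], [4], [5], [6]].

So P = [[1, 2, 7], [3, 8], [4], [5], [6]], Q = [[1, 4, 7], [2, 5], [3], [6], [8]].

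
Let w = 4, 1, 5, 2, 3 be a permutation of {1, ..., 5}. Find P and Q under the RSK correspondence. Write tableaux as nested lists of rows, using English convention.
Insert each entry of the permutation into P by Schensted row insertion, recording in Q the position of each new cell.

Insert 4: appended to row 1. P = [[4]].
Insert 1: 1 bumps 4 from row 1; 4 starts row 2. P = [[1], [4]].
Insert 5: appended to row 1. P = [[1, 5], [4]].
Insert 2: 2 bumps 5 from row 1; 5 appends to row 2. P = [[1, 2], [4, 5]].
Insert 3: appended to row 1. P = [[1, 2, 3], [4, 5]].

So P = [[1, 2, 3], [4, 5]], Q = [[1, 3, 5], [2, 4]].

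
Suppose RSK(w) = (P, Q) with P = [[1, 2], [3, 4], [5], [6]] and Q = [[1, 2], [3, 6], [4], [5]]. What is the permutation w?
Reverse the RSK construction: for i from n down to 1, find the cell of Q containing i, remove the entry at that cell from P, and reverse-bump it up through P; the value ejected from row 1 is w(i).

Step i=6: Q has 6 at row 2, column 2; remove 4 from row 2 of P and reverse-bump: 4 enters row 1 and ejects 2. So w(6) = 2. P is now [[1, 4], [3], [5], [6]].
Step i=5: Q has 5 at row 4, column 1; remove 6 from row 4 of P and reverse-bump: 6 enters row 3 and ejects 5; 5 enters row 2 and ejects 3; 3 enters row 1 and ejects 1. So w(5) = 1. P is now [[3, 4], [5], [6]].
Step i=4: Q has 4 at row 3, column 1; remove 6 from row 3 of P and reverse-bump: 6 enters row 2 and ejects 5; 5 enters row 1 and ejects 4. So w(4) = 4. P is now [[3, 5], [6]].
Step i=3: Q has 3 at row 2, column 1; remove 6 from row 2 of P and reverse-bump: 6 enters row 1 and ejects 5. So w(3) = 5. P is now [[3, 6]].
Step i=2: Q has 2 at row 1, column 2; remove that cell from P, ejecting 6. So w(2) = 6. P is now [[3]].
Step i=1: Q has 1 at row 1, column 1; remove that cell from P, ejecting 3. So w(1) = 3. P is now [].

So w = 3 6 5 4 1 2.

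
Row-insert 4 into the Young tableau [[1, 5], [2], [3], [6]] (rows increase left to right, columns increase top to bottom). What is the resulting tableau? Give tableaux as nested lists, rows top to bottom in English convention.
[[1, 4], [2, 5], [3], [6]]

In row 1, 4 replaces 5 (the leftmost entry greater than 4); 5 is bumped to row 2. 5 is appended to row 2. The new tableau is [[1, 4], [2, 5], [3], [6]].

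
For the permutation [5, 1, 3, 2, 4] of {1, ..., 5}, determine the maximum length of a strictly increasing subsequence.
3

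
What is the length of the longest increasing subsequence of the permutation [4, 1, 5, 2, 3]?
3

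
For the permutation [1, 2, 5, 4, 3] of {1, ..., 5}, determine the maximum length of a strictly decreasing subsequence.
3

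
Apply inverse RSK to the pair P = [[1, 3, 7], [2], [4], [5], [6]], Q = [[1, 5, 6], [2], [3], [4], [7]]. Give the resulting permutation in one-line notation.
Reverse the RSK construction: for i from n down to 1, find the cell of Q containing i, remove the entry at that cell from P, and reverse-bump it up through P; the value ejected from row 1 is w(i).

Step i=7: Q has 7 at row 5, column 1; remove 6 from row 5 of P and reverse-bump: 6 enters row 4 and ejects 5; 5 enters row 3 and ejects 4; 4 enters row 2 and ejects 2; 2 enters row 1 and ejects 1. So w(7) = 1. P is now [[2, 3, 7], [4], [5], [6]].
Step i=6: Q has 6 at row 1, column 3; remove that cell from P, ejecting 7. So w(6) = 7. P is now [[2, 3], [4], [5], [6]].
Step i=5: Q has 5 at row 1, column 2; remove that cell from P, ejecting 3. So w(5) = 3. P is now [[2], [4], [5], [6]].
Step i=4: Q has 4 at row 4, column 1; remove 6 from row 4 of P and reverse-bump: 6 enters row 3 and ejects 5; 5 enters row 2 and ejects 4; 4 enters row 1 and ejects 2. So w(4) = 2. P is now [[4], [5], [6]].
Step i=3: Q has 3 at row 3, column 1; remove 6 from row 3 of P and reverse-bump: 6 enters row 2 and ejects 5; 5 enters row 1 and ejects 4. So w(3) = 4. P is now [[5], [6]].
Step i=2: Q has 2 at row 2, column 1; remove 6 from row 2 of P and reverse-bump: 6 enters row 1 and ejects 5. So w(2) = 5. P is now [[6]].
Step i=1: Q has 1 at row 1, column 1; remove that cell from P, ejecting 6. So w(1) = 6. P is now [].

So w = 6 5 4 2 3 7 1.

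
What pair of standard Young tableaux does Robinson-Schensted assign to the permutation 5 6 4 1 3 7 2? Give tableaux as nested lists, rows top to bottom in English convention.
Insert each entry of the permutation into P by Schensted row insertion, recording in Q the position of each new cell.

Insert 5: appended to row 1. P = [[5]], Q = [[1]].
Insert 6: appended to row 1. P = [[5, 6]], Q = [[1, 2]].
Insert 4: 4 bumps 5 from row 1; 5 starts row 2. P = [[4, 6], [5]], Q = [[1, 2], [3]].
Insert 1: 1 bumps 4 from row 1; 4 bumps 5 from row 2; 5 starts row 3. P = [[1, 6], [4], [5]], Q = [[1, 2], [3], [4]].
Insert 3: 3 bumps 6 from row 1; 6 appends to row 2. P = [[1, 3], [4, 6], [5]], Q = [[1, 2], [3, 5], [4]].
Insert 7: appended to row 1. P = [[1, 3, 7], [4, 6], [5]], Q = [[1, 2, 6], [3, 5], [4]].
Insert 2: 2 bumps 3 from row 1; 3 bumps 4 from row 2; 4 bumps 5 from row 3; 5 starts row 4. P = [[1, 2, 7], [3, 6], [4], [5]], Q = [[1, 2, 6], [3, 5], [4], [7]].

So P = [[1, 2, 7], [3, 6], [4], [5]], Q = [[1, 2, 6], [3, 5], [4], [7]].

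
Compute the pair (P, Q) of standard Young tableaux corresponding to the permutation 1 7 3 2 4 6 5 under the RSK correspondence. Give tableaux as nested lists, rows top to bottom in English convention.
P = [[1, 2, 4, 5], [3, 6], [7]], Q = [[1, 2, 5, 6], [3, 7], [4]]

Insert each entry of the permutation into P by Schensted row insertion, recording in Q the position of each new cell.

Insert 1: appended to row 1. P = [[1]], Q = [[1]].
Insert 7: appended to row 1. P = [[1, 7]], Q = [[1, 2]].
Insert 3: 3 bumps 7 from row 1; 7 starts row 2. P = [[1, 3], [7]], Q = [[1, 2], [3]].
Insert 2: 2 bumps 3 from row 1; 3 bumps 7 from row 2; 7 starts row 3. P = [[1, 2], [3], [7]], Q = [[1, 2], [3], [4]].
Insert 4: appended to row 1. P = [[1, 2, 4], [3], [7]], Q = [[1, 2, 5], [3], [4]].
Insert 6: appended to row 1. P = [[1, 2, 4, 6], [3], [7]], Q = [[1, 2, 5, 6], [3], [4]].
Insert 5: 5 bumps 6 from row 1; 6 appends to row 2. P = [[1, 2, 4, 5], [3, 6], [7]], Q = [[1, 2, 5, 6], [3, 7], [4]].

So P = [[1, 2, 4, 5], [3, 6], [7]], Q = [[1, 2, 5, 6], [3, 7], [4]].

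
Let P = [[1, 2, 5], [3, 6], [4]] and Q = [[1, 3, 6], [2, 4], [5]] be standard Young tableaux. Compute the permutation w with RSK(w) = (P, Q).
Reverse the RSK construction: for i from n down to 1, find the cell of Q containing i, remove the entry at that cell from P, and reverse-bump it up through P; the value ejected from row 1 is w(i).

Step i=6: Q has 6 at row 1, column 3; remove that cell from P, ejecting 5. So w(6) = 5. P is now [[1, 2], [3, 6], [4]].
Step i=5: Q has 5 at row 3, column 1; remove 4 from row 3 of P and reverse-bump: 4 enters row 2 and ejects 3; 3 enters row 1 and ejects 2. So w(5) = 2. P is now [[1, 3], [4, 6]].
Step i=4: Q has 4 at row 2, column 2; remove 6 from row 2 of P and reverse-bump: 6 enters row 1 and ejects 3. So w(4) = 3. P is now [[1, 6], [4]].
Step i=3: Q has 3 at row 1, column 2; remove that cell from P, ejecting 6. So w(3) = 6. P is now [[1], [4]].
Step i=2: Q has 2 at row 2, column 1; remove 4 from row 2 of P and reverse-bump: 4 enters row 1 and ejects 1. So w(2) = 1. P is now [[4]].
Step i=1: Q has 1 at row 1, column 1; remove that cell from P, ejecting 4. So w(1) = 4. P is now [].

So w = 4 1 6 3 2 5.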